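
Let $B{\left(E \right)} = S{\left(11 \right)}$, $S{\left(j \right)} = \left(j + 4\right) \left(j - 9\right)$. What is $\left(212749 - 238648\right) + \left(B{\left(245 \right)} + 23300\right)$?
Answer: $-2569$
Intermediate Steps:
$S{\left(j \right)} = \left(-9 + j\right) \left(4 + j\right)$ ($S{\left(j \right)} = \left(4 + j\right) \left(-9 + j\right) = \left(-9 + j\right) \left(4 + j\right)$)
$B{\left(E \right)} = 30$ ($B{\left(E \right)} = -36 + 11^{2} - 55 = -36 + 121 - 55 = 30$)
$\left(212749 - 238648\right) + \left(B{\left(245 \right)} + 23300\right) = \left(212749 - 238648\right) + \left(30 + 23300\right) = -25899 + 23330 = -2569$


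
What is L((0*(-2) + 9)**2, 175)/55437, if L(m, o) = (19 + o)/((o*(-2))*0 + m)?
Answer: 194/4490397 ≈ 4.3203e-5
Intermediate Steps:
L(m, o) = (19 + o)/m (L(m, o) = (19 + o)/(-2*o*0 + m) = (19 + o)/(0 + m) = (19 + o)/m)
L((0*(-2) + 9)**2, 175)/55437 = ((19 + 175)/((0*(-2) + 9)**2))/55437 = (194/(0 + 9)**2)*(1/55437) = (194/9**2)*(1/55437) = (194/81)*(1/55437) = 194/4490397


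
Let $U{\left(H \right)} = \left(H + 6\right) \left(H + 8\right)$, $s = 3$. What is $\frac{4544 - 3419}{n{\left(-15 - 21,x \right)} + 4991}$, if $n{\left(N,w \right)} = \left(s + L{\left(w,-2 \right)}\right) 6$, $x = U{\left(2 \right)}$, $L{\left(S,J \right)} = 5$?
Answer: $\frac{1125}{5039} \approx 0.22326$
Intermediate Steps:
$U{\left(H \right)} = \left(6 + H\right) \left(8 + H\right)$
$x = 80$ ($x = 48 + 2^{2} + 14 \cdot 2 = 48 + 4 + 28 = 80$)
$n{\left(N,w \right)} = 48$ ($n{\left(N,w \right)} = \left(3 + 5\right) 6 = 8 \cdot 6 = 48$)
$\frac{4544 - 3419}{n{\left(-15 - 21,x \right)} + 4991} = \frac{4544 - 3419}{48 + 4991} = \frac{1125}{5039}$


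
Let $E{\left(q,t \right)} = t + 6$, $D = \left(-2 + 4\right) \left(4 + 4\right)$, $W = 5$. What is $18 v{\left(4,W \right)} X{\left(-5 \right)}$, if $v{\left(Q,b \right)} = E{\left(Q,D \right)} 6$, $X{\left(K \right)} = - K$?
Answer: $11880$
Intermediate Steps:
$D = 16$ ($D = 2 \cdot 8 = 16$)
$E{\left(q,t \right)} = 6 + t$
$v{\left(Q,b \right)} = 132$ ($v{\left(Q,b \right)} = \left(6 + 16\right) 6 = 22 \cdot 6 = 132$)
$18 v{\left(4,W \right)} X{\left(-5 \right)} = 18 \cdot 132 \left(\left(-1\right) \left(-5\right)\right) = 2376 \cdot 5 = 11880$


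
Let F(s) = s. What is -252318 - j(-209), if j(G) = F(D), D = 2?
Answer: -252320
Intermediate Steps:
j(G) = 2
-252318 - j(-209) = -252318 - 1*2 = -252318 - 2 = -252320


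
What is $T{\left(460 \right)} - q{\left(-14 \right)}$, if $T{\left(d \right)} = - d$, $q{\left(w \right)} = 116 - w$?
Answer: $-590$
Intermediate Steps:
$T{\left(460 \right)} - q{\left(-14 \right)} = \left(-1\right) 460 - \left(116 - -14\right) = -460 - \left(116 + 14\right) = -460 - 130 = -590$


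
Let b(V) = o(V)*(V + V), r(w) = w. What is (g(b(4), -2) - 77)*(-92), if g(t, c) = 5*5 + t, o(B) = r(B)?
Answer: 1840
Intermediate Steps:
o(B) = B
b(V) = 2*V² (b(V) = V*(V + V) = V*(2*V) = 2*V²)
g(t, c) = 25 + t
(g(b(4), -2) - 77)*(-92) = ((25 + 2*4²) - 77)*(-92) = ((25 + 2*16) - 77)*(-92) = ((25 + 32) - 77)*(-92) = (57 - 77)*(-92) = -20*(-92) = 1840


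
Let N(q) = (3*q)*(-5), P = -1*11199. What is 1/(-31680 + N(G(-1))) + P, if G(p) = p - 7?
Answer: -353440441/31560 ≈ -11199.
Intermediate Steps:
P = -11199
G(p) = -7 + p
N(q) = -15*q
1/(-31680 + N(G(-1))) + P = 1/(-31680 - 15*(-7 - 1)) - 11199 = 1/(-31680 - 15*(-8)) - 11199 = 1/(-31680 + 120) - 11199 = 1/(-31560) - 11199 = -1/31560 - 11199 = -353440441/31560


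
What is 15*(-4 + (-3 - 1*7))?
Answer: -210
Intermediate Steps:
15*(-4 + (-3 - 1*7)) = 15*(-4 + (-3 - 7)) = 15*(-4 - 10) = 15*(-14) = -210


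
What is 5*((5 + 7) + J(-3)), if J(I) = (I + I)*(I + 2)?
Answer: 90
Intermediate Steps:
J(I) = 2*I*(2 + I) (J(I) = (2*I)*(2 + I) = 2*I*(2 + I))
5*((5 + 7) + J(-3)) = 5*((5 + 7) + 2*(-3)*(2 - 3)) = 5*(12 + 2*(-3)*(-1)) = 5*(12 + 6) = 5*18 = 90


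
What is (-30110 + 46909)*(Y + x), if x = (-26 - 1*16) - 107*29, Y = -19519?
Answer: -380732536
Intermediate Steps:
x = -3145 (x = (-26 - 16) - 3103 = -42 - 3103 = -3145)
(-30110 + 46909)*(Y + x) = (-30110 + 46909)*(-19519 - 3145) = 16799*(-22664) = -380732536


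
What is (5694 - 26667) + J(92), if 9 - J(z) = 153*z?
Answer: -35040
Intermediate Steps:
J(z) = 9 - 153*z
(5694 - 26667) + J(92) = (5694 - 26667) + (9 - 153*92) = -20973 + (9 - 14076) = -20973 - 14067 = -35040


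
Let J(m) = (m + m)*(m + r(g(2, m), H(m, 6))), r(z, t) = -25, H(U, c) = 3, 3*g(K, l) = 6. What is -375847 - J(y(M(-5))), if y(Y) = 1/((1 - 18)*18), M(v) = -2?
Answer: -17596412497/46818 ≈ -3.7585e+5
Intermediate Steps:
g(K, l) = 2 (g(K, l) = (⅓)*6 = 2)
y(Y) = -1/306 (y(Y) = (1/18)/(-17) = -1/17*1/18 = -1/306)
J(m) = 2*m*(-25 + m) (J(m) = (m + m)*(m - 25) = (2*m)*(-25 + m) = 2*m*(-25 + m))
-375847 - J(y(M(-5))) = -375847 - 2*(-1)*(-25 - 1/306)/306 = -375847 - 2*(-1)*(-7651)/(306*306) = -375847 - 1*7651/46818 = -375847 - 7651/46818 = -17596412497/46818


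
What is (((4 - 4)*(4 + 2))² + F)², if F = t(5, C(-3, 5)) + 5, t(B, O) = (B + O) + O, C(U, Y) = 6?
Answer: 484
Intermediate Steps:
t(B, O) = B + 2*O
F = 22 (F = (5 + 2*6) + 5 = (5 + 12) + 5 = 17 + 5 = 22)
(((4 - 4)*(4 + 2))² + F)² = (((4 - 4)*(4 + 2))² + 22)² = ((0*6)² + 22)² = (0² + 22)² = (0 + 22)² = 22² = 484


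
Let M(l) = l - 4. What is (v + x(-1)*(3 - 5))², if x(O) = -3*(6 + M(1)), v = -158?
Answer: 19600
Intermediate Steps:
M(l) = -4 + l
x(O) = -9 (x(O) = -3*(6 + (-4 + 1)) = -3*(6 - 3) = -3*3 = -9)
(v + x(-1)*(3 - 5))² = (-158 - 9*(3 - 5))² = (-158 - 9*(-2))² = (-158 + 18)² = (-140)² = 19600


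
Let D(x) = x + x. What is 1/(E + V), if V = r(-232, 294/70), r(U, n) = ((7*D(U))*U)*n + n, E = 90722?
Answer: 5/16277887 ≈ 3.0717e-7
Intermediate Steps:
D(x) = 2*x
r(U, n) = n + 14*n*U**2 (r(U, n) = ((7*(2*U))*U)*n + n = ((14*U)*U)*n + n = (14*U**2)*n + n = 14*n*U**2 + n = n + 14*n*U**2)
V = 15824277/5 (V = (294/70)*(1 + 14*(-232)**2) = (294*(1/70))*(1 + 14*53824) = 21*(1 + 753536)/5 = (21/5)*753537 = 15824277/5 ≈ 3.1649e+6)
1/(E + V) = 1/(90722 + 15824277/5) = 1/(16277887/5) = 5/16277887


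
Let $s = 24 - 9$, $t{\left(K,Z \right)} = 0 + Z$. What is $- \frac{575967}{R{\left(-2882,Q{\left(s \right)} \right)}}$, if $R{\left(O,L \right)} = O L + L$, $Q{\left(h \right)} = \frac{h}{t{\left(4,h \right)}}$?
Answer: $\frac{575967}{2881} \approx 199.92$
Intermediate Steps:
$t{\left(K,Z \right)} = Z$
$s = 15$ ($s = 24 - 9 = 15$)
$Q{\left(h \right)} = 1$ ($Q{\left(h \right)} = \frac{h}{h} = 1$)
$R{\left(O,L \right)} = L + L O$ ($R{\left(O,L \right)} = L O + L = L + L O$)
$- \frac{575967}{R{\left(-2882,Q{\left(s \right)} \right)}} = - \frac{575967}{1 \left(1 - 2882\right)} = - \frac{575967}{1 \left(-2881\right)} = - \frac{575967}{-2881} = \left(-575967\right) \left(- \frac{1}{2881}\right) = \frac{575967}{2881}$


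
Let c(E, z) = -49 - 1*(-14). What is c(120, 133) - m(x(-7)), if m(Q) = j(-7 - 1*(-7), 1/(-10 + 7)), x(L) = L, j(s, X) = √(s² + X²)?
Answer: -106/3 ≈ -35.333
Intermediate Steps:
j(s, X) = √(X² + s²)
c(E, z) = -35 (c(E, z) = -49 + 14 = -35)
m(Q) = ⅓ (m(Q) = √((1/(-10 + 7))² + (-7 - 1*(-7))²) = √((1/(-3))² + (-7 + 7)²) = √((-⅓)² + 0²) = √(⅑ + 0) = √(⅑) = ⅓)
c(120, 133) - m(x(-7)) = -35 - 1*⅓ = -35 - ⅓ = -106/3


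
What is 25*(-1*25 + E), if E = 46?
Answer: 525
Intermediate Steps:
25*(-1*25 + E) = 25*(-1*25 + 46) = 25*(-25 + 46) = 25*21 = 525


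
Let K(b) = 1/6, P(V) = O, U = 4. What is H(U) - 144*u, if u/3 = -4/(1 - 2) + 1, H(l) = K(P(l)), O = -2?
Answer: -12959/6 ≈ -2159.8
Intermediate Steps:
P(V) = -2
K(b) = ⅙
H(l) = ⅙
u = 15 (u = 3*(-4/(1 - 2) + 1) = 3*(-4/(-1) + 1) = 3*(-4*(-1) + 1) = 3*(4 + 1) = 3*5 = 15)
H(U) - 144*u = ⅙ - 144*15 = ⅙ - 2160 = -12959/6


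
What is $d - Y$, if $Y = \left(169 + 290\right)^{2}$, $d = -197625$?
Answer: $-408306$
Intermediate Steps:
$Y = 210681$ ($Y = 459^{2} = 210681$)
$d - Y = -197625 - 210681 = -408306$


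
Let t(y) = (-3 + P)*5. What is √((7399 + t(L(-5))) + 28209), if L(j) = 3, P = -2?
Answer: √35583 ≈ 188.63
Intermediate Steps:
t(y) = -25 (t(y) = (-3 - 2)*5 = -5*5 = -25)
√((7399 + t(L(-5))) + 28209) = √((7399 - 25) + 28209) = √(7374 + 28209) = √35583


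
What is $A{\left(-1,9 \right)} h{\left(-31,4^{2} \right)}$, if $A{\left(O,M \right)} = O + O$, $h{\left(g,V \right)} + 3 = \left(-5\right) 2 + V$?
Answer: $-6$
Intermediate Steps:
$h{\left(g,V \right)} = -13 + V$ ($h{\left(g,V \right)} = -3 + \left(\left(-5\right) 2 + V\right) = -3 + \left(-10 + V\right) = -13 + V$)
$A{\left(O,M \right)} = 2 O$
$A{\left(-1,9 \right)} h{\left(-31,4^{2} \right)} = 2 \left(-1\right) \left(-13 + 4^{2}\right) = - 2 \left(-13 + 16\right) = \left(-2\right) 3 = -6$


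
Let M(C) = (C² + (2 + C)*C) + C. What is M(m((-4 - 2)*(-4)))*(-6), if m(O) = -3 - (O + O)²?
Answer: -63825462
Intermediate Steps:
m(O) = -3 - 4*O² (m(O) = -3 - (2*O)² = -3 - 4*O²)
M(C) = C + C² + C*(2 + C) (M(C) = (C² + C*(2 + C)) + C = C + C² + C*(2 + C))
M(m((-4 - 2)*(-4)))*(-6) = ((-3 - 4*16*(-4 - 2)²)*(3 + 2*(-3 - 4*16*(-4 - 2)²)))*(-6) = ((-3 - 4*(-6*(-4))²)*(3 + 2*(-3 - 4*(-6*(-4))²)))*(-6) = ((-3 - 4*24²)*(3 + 2*(-3 - 4*24²)))*(-6) = ((-3 - 4*576)*(3 + 2*(-3 - 4*576)))*(-6) = ((-3 - 2304)*(3 + 2*(-3 - 2304)))*(-6) = -2307*(3 + 2*(-2307))*(-6) = -2307*(3 - 4614)*(-6) = -2307*(-4611)*(-6) = 10637577*(-6) = -63825462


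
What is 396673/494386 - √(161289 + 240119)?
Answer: 396673/494386 - 448*√2 ≈ -632.77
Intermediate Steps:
396673/494386 - √(161289 + 240119) = 396673*(1/494386) - √401408 = 396673/494386 - 448*√2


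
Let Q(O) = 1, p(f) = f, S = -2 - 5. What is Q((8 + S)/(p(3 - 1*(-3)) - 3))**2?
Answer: 1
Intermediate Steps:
S = -7
Q((8 + S)/(p(3 - 1*(-3)) - 3))**2 = 1**2 = 1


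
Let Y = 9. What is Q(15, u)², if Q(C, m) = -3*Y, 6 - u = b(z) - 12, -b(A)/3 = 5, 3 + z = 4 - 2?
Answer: 729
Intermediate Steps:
z = -1 (z = -3 + (4 - 2) = -3 + 2 = -1)
b(A) = -15 (b(A) = -3*5 = -15)
u = 33 (u = 6 - (-15 - 12) = 6 - 1*(-27) = 6 + 27 = 33)
Q(C, m) = -27 (Q(C, m) = -3*9 = -27)
Q(15, u)² = (-27)² = 729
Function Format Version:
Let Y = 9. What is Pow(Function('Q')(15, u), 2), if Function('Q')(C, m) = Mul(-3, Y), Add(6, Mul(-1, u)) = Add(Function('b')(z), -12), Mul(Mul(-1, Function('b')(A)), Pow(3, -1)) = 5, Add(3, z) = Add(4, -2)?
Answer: 729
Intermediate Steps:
z = -1 (z = Add(-3, Add(4, -2)) = Add(-3, 2) = -1)
Function('b')(A) = -15 (Function('b')(A) = Mul(-3, 5) = -15)
u = 33 (u = Add(6, Mul(-1, Add(-15, -12))) = Add(6, Mul(-1, -27)) = Add(6, 27) = 33)
Function('Q')(C, m) = -27 (Function('Q')(C, m) = Mul(-3, 9) = -27)
Pow(Function('Q')(15, u), 2) = Pow(-27, 2) = 729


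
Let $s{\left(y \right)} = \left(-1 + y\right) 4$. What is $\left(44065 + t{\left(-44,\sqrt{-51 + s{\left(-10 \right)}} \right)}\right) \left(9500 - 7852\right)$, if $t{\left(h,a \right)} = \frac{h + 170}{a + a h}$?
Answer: $72619120 + \frac{207648 i \sqrt{95}}{4085} \approx 7.2619 \cdot 10^{7} + 495.45 i$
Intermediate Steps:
$s{\left(y \right)} = -4 + 4 y$
$t{\left(h,a \right)} = \frac{170 + h}{a + a h}$
$\left(44065 + t{\left(-44,\sqrt{-51 + s{\left(-10 \right)}} \right)}\right) \left(9500 - 7852\right) = \left(44065 + \frac{170 - 44}{\sqrt{-51 + \left(-4 + 4 \left(-10\right)\right)} \left(1 - 44\right)}\right) \left(9500 - 7852\right) = \left(44065 + \frac{1}{\sqrt{-51 - 44}} \frac{1}{-43} \cdot 126\right) 1648 = \left(44065 + \frac{1}{\sqrt{-51 - 44}} \left(- \frac{1}{43}\right) 126\right) 1648 = \left(44065 + \frac{1}{\sqrt{-95}} \left(- \frac{1}{43}\right) 126\right) 1648 = \left(44065 + \frac{1}{i \sqrt{95}} \left(- \frac{1}{43}\right) 126\right) 1648 = \left(44065 + - \frac{i \sqrt{95}}{95} \left(- \frac{1}{43}\right) 126\right) 1648 = \left(44065 + \frac{126 i \sqrt{95}}{4085}\right) 1648 = 72619120 + \frac{207648 i \sqrt{95}}{4085}$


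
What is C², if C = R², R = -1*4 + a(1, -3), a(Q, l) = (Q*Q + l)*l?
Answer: 16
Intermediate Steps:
a(Q, l) = l*(l + Q²) (a(Q, l) = (Q² + l)*l = (l + Q²)*l = l*(l + Q²))
R = 2 (R = -1*4 - 3*(-3 + 1²) = -4 - 3*(-3 + 1) = -4 - 3*(-2) = -4 + 6 = 2)
C = 4 (C = 2² = 4)
C² = 4² = 16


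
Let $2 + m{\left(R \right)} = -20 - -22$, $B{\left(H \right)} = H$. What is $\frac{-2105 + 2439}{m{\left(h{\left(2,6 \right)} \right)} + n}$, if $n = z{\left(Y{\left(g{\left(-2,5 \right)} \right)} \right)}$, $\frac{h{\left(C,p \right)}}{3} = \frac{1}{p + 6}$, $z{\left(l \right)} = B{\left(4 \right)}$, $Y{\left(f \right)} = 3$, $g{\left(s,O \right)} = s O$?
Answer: $\frac{167}{2} \approx 83.5$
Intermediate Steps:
$g{\left(s,O \right)} = O s$
$z{\left(l \right)} = 4$
$h{\left(C,p \right)} = \frac{3}{6 + p}$ ($h{\left(C,p \right)} = \frac{3}{p + 6} = \frac{3}{6 + p}$)
$n = 4$
$m{\left(R \right)} = 0$ ($m{\left(R \right)} = -2 - -2 = -2 + \left(-20 + 22\right) = -2 + 2 = 0$)
$\frac{-2105 + 2439}{m{\left(h{\left(2,6 \right)} \right)} + n} = \frac{-2105 + 2439}{0 + 4} = \frac{334}{4} = 334 \cdot \frac{1}{4} = \frac{167}{2}$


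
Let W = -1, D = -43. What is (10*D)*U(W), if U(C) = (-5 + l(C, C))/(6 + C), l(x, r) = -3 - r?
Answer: 602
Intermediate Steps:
U(C) = (-8 - C)/(6 + C) (U(C) = (-5 + (-3 - C))/(6 + C) = (-8 - C)/(6 + C))
(10*D)*U(W) = (10*(-43))*((-8 - 1*(-1))/(6 - 1)) = -430*(-8 + 1)/5 = -86*(-7) = -430*(-7/5) = 602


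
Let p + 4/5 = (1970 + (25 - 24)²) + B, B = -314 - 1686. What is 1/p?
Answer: -5/149 ≈ -0.033557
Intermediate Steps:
B = -2000
p = -149/5 (p = -⅘ + ((1970 + (25 - 24)²) - 2000) = -⅘ + ((1970 + 1²) - 2000) = -⅘ + ((1970 + 1) - 2000) = -⅘ + (1971 - 2000) = -⅘ - 29 = -149/5 ≈ -29.800)
1/p = 1/(-149/5) = -5/149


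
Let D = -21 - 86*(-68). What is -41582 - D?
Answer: -47409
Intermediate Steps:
D = 5827 (D = -21 + 5848 = 5827)
-41582 - D = -41582 - 1*5827 = -41582 - 5827 = -47409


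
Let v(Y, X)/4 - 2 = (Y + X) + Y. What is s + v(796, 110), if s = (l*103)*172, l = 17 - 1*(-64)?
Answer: 1441812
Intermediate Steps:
l = 81 (l = 17 + 64 = 81)
v(Y, X) = 8 + 4*X + 8*Y (v(Y, X) = 8 + 4*((Y + X) + Y) = 8 + 4*((X + Y) + Y) = 8 + 4*(X + 2*Y) = 8 + (4*X + 8*Y) = 8 + 4*X + 8*Y)
s = 1434996 (s = (81*103)*172 = 8343*172 = 1434996)
s + v(796, 110) = 1434996 + (8 + 4*110 + 8*796) = 1434996 + (8 + 440 + 6368) = 1434996 + 6816 = 1441812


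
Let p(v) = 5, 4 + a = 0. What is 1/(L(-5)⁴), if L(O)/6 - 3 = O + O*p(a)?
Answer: 1/688747536 ≈ 1.4519e-9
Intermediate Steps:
a = -4 (a = -4 + 0 = -4)
L(O) = 18 + 36*O (L(O) = 18 + 6*(O + O*5) = 18 + 6*(O + 5*O) = 18 + 6*(6*O) = 18 + 36*O)
1/(L(-5)⁴) = 1/((18 + 36*(-5))⁴) = 1/((18 - 180)⁴) = 1/((-162)⁴) = 1/688747536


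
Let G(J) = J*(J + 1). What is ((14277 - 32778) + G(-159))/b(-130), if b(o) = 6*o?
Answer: -2207/260 ≈ -8.4885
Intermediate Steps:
G(J) = J*(1 + J)
((14277 - 32778) + G(-159))/b(-130) = ((14277 - 32778) - 159*(1 - 159))/((6*(-130))) = (-18501 - 159*(-158))/(-780) = (-18501 + 25122)*(-1/780) = 6621*(-1/780) = -2207/260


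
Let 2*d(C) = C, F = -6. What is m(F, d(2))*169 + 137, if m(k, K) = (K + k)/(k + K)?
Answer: 306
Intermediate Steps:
d(C) = C/2
m(k, K) = 1 (m(k, K) = (K + k)/(K + k) = 1)
m(F, d(2))*169 + 137 = 1*169 + 137 = 169 + 137 = 306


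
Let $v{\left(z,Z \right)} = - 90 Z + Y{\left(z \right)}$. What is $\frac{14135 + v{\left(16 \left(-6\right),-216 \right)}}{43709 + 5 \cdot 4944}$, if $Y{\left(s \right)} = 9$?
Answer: $\frac{33584}{68429} \approx 0.49079$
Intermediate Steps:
$v{\left(z,Z \right)} = 9 - 90 Z$ ($v{\left(z,Z \right)} = - 90 Z + 9 = 9 - 90 Z$)
$\frac{14135 + v{\left(16 \left(-6\right),-216 \right)}}{43709 + 5 \cdot 4944} = \frac{14135 + \left(9 - -19440\right)}{43709 + 5 \cdot 4944} = \frac{14135 + \left(9 + 19440\right)}{43709 + 24720} = \frac{14135 + 19449}{68429} = 33584 \cdot \frac{1}{68429} = \frac{33584}{68429}$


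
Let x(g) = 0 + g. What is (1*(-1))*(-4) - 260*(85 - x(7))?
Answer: -20276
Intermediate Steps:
x(g) = g
(1*(-1))*(-4) - 260*(85 - x(7)) = (1*(-1))*(-4) - 260*(85 - 1*7) = -1*(-4) - 260*(85 - 7) = 4 - 260*78 = 4 - 20280 = -20276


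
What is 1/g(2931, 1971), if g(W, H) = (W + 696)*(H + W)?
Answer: 1/17779554 ≈ 5.6244e-8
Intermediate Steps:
g(W, H) = (696 + W)*(H + W)
1/g(2931, 1971) = 1/(2931² + 696*1971 + 696*2931 + 1971*2931) = 1/(8590761 + 1371816 + 2039976 + 5777001) = 1/17779554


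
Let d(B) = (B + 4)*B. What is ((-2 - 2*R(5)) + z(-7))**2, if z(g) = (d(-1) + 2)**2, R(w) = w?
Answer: 121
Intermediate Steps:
d(B) = B*(4 + B) (d(B) = (4 + B)*B = B*(4 + B))
z(g) = 1 (z(g) = (-(4 - 1) + 2)**2 = (-1*3 + 2)**2 = (-3 + 2)**2 = (-1)**2 = 1)
((-2 - 2*R(5)) + z(-7))**2 = ((-2 - 2*5) + 1)**2 = ((-2 - 10) + 1)**2 = (-12 + 1)**2 = (-11)**2 = 121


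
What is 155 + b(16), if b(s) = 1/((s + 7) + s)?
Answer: 6046/39 ≈ 155.03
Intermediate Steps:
b(s) = 1/(7 + 2*s) (b(s) = 1/((7 + s) + s) = 1/(7 + 2*s))
155 + b(16) = 155 + 1/(7 + 2*16) = 155 + 1/(7 + 32) = 155 + 1/39 = 6046/39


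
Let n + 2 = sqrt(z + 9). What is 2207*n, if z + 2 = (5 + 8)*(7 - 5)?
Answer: -4414 + 2207*sqrt(33) ≈ 8264.3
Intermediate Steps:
z = 24 (z = -2 + (5 + 8)*(7 - 5) = -2 + 13*2 = -2 + 26 = 24)
n = -2 + sqrt(33) (n = -2 + sqrt(24 + 9) = -2 + sqrt(33) ≈ 3.7446)
2207*n = 2207*(-2 + sqrt(33)) = -4414 + 2207*sqrt(33)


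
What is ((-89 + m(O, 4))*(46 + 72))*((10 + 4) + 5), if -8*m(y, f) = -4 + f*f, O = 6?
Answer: -202901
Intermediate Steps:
m(y, f) = 1/2 - f**2/8 (m(y, f) = -(-4 + f*f)/8 = -(-4 + f**2)/8 = 1/2 - f**2/8)
((-89 + m(O, 4))*(46 + 72))*((10 + 4) + 5) = ((-89 + (1/2 - 1/8*4**2))*(46 + 72))*((10 + 4) + 5) = ((-89 + (1/2 - 1/8*16))*118)*(14 + 5) = ((-89 + (1/2 - 2))*118)*19 = ((-89 - 3/2)*118)*19 = -181/2*118*19 = -10679*19 = -202901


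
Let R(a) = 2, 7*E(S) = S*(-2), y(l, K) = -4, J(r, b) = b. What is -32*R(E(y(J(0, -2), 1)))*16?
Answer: -1024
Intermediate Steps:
E(S) = -2*S/7 (E(S) = (S*(-2))/7 = (-2*S)/7 = -2*S/7)
-32*R(E(y(J(0, -2), 1)))*16 = -32*2*16 = -64*16 = -1024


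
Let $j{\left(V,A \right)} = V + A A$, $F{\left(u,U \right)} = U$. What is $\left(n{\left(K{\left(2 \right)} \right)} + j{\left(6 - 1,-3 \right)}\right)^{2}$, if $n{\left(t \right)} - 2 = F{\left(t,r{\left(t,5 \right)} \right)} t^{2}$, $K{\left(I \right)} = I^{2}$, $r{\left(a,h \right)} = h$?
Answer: $9216$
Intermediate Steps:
$j{\left(V,A \right)} = V + A^{2}$
$n{\left(t \right)} = 2 + 5 t^{2}$
$\left(n{\left(K{\left(2 \right)} \right)} + j{\left(6 - 1,-3 \right)}\right)^{2} = \left(\left(2 + 5 \left(2^{2}\right)^{2}\right) + \left(\left(6 - 1\right) + \left(-3\right)^{2}\right)\right)^{2} = \left(\left(2 + 5 \cdot 4^{2}\right) + \left(\left(6 - 1\right) + 9\right)\right)^{2} = \left(\left(2 + 5 \cdot 16\right) + \left(5 + 9\right)\right)^{2} = \left(\left(2 + 80\right) + 14\right)^{2} = \left(82 + 14\right)^{2} = 96^{2} = 9216$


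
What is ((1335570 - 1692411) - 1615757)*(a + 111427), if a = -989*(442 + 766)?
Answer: 2136885824430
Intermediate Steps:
a = -1194712 (a = -989*1208 = -1194712)
((1335570 - 1692411) - 1615757)*(a + 111427) = ((1335570 - 1692411) - 1615757)*(-1194712 + 111427) = (-356841 - 1615757)*(-1083285) = -1972598*(-1083285) = 2136885824430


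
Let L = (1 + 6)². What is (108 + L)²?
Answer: 24649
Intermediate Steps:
L = 49 (L = 7² = 49)
(108 + L)² = (108 + 49)² = 157² = 24649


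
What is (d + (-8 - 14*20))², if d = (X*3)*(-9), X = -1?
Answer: 68121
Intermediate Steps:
d = 27 (d = -1*3*(-9) = -3*(-9) = 27)
(d + (-8 - 14*20))² = (27 + (-8 - 14*20))² = (27 + (-8 - 280))² = (27 - 288)² = (-261)² = 68121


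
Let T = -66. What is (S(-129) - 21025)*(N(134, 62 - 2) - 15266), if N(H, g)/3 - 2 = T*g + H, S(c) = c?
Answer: 565615652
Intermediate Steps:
N(H, g) = 6 - 198*g + 3*H (N(H, g) = 6 + 3*(-66*g + H) = 6 + 3*(H - 66*g) = 6 + (-198*g + 3*H) = 6 - 198*g + 3*H)
(S(-129) - 21025)*(N(134, 62 - 2) - 15266) = (-129 - 21025)*((6 - 198*(62 - 2) + 3*134) - 15266) = -21154*((6 - 198*60 + 402) - 15266) = -21154*((6 - 11880 + 402) - 15266) = -21154*(-11472 - 15266) = -21154*(-26738) = 565615652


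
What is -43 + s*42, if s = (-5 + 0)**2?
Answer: 1007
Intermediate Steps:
s = 25 (s = (-5)**2 = 25)
-43 + s*42 = -43 + 25*42 = -43 + 1050 = 1007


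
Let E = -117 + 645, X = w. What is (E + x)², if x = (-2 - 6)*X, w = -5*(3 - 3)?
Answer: 278784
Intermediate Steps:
w = 0 (w = -5*0 = 0)
X = 0
E = 528
x = 0 (x = (-2 - 6)*0 = -8*0 = 0)
(E + x)² = (528 + 0)² = 528² = 278784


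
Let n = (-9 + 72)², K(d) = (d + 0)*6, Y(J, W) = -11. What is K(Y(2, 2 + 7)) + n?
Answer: 3903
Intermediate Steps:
K(d) = 6*d (K(d) = d*6 = 6*d)
n = 3969 (n = 63² = 3969)
K(Y(2, 2 + 7)) + n = 6*(-11) + 3969 = -66 + 3969 = 3903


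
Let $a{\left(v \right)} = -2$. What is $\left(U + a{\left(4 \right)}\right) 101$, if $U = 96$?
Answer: $9494$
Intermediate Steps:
$\left(U + a{\left(4 \right)}\right) 101 = \left(96 - 2\right) 101 = 94 \cdot 101 = 9494$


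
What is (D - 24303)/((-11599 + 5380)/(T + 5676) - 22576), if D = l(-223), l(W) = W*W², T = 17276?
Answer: 255085544240/518170571 ≈ 492.28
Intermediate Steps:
l(W) = W³
D = -11089567 (D = (-223)³ = -11089567)
(D - 24303)/((-11599 + 5380)/(T + 5676) - 22576) = (-11089567 - 24303)/((-11599 + 5380)/(17276 + 5676) - 22576) = -11113870/(-6219/22952 - 22576) = -11113870/(-518170571/22952) = -11113870*(-22952/518170571) = 255085544240/518170571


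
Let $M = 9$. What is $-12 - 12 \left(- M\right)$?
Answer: $96$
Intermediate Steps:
$-12 - 12 \left(- M\right) = -12 - 12 \left(\left(-1\right) 9\right) = -12 - -108 = -12 + 108 = 96$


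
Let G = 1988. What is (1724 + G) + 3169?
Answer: 6881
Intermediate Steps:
(1724 + G) + 3169 = (1724 + 1988) + 3169 = 3712 + 3169 = 6881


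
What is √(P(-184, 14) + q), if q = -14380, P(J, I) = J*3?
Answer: 2*I*√3733 ≈ 122.2*I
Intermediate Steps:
P(J, I) = 3*J
√(P(-184, 14) + q) = √(3*(-184) - 14380) = √(-552 - 14380) = √(-14932) = 2*I*√3733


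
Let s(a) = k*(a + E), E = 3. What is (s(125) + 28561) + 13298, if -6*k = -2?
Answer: 125705/3 ≈ 41902.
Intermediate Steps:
k = ⅓ (k = -⅙*(-2) = ⅓ ≈ 0.33333)
s(a) = 1 + a/3 (s(a) = (a + 3)/3 = (3 + a)/3 = 1 + a/3)
(s(125) + 28561) + 13298 = ((1 + (⅓)*125) + 28561) + 13298 = ((1 + 125/3) + 28561) + 13298 = (128/3 + 28561) + 13298 = 85811/3 + 13298 = 125705/3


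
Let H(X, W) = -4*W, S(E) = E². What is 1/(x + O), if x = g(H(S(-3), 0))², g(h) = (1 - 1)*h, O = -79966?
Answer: -1/79966 ≈ -1.2505e-5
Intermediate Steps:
g(h) = 0 (g(h) = 0*h = 0)
x = 0 (x = 0² = 0)
1/(x + O) = 1/(0 - 79966) = 1/(-79966) = -1/79966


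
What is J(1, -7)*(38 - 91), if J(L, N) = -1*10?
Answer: 530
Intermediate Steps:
J(L, N) = -10
J(1, -7)*(38 - 91) = -10*(38 - 91) = -10*(-53) = 530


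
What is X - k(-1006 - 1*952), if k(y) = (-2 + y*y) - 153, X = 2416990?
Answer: -1416619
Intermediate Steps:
k(y) = -155 + y² (k(y) = (-2 + y²) - 153 = -155 + y²)
X - k(-1006 - 1*952) = 2416990 - (-155 + (-1006 - 1*952)²) = 2416990 - (-155 + (-1006 - 952)²) = 2416990 - (-155 + (-1958)²) = 2416990 - (-155 + 3833764) = 2416990 - 1*3833609 = 2416990 - 3833609 = -1416619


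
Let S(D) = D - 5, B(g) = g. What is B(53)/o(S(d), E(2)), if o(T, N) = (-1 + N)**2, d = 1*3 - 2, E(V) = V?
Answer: 53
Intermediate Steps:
d = 1 (d = 3 - 2 = 1)
S(D) = -5 + D
B(53)/o(S(d), E(2)) = 53/((-1 + 2)**2) = 53/(1**2) = 53/1 = 53*1 = 53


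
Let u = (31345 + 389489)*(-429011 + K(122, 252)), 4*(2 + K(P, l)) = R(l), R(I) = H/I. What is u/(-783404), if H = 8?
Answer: 3791408323543/16451484 ≈ 2.3046e+5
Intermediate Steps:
R(I) = 8/I
K(P, l) = -2 + 2/l (K(P, l) = -2 + (8/l)/4 = -2 + 2/l)
u = -3791408323543/21 (u = (31345 + 389489)*(-429011 + (-2 + 2/252)) = 420834*(-429011 + (-2 + 2*(1/252))) = 420834*(-429011 + (-2 + 1/126)) = 420834*(-429011 - 251/126) = 420834*(-54055637/126) = -3791408323543/21 ≈ -1.8054e+11)
u/(-783404) = -3791408323543/21/(-783404) = -3791408323543/21*(-1/783404) = 3791408323543/16451484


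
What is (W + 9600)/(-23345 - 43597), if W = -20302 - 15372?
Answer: 13037/33471 ≈ 0.38950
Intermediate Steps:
W = -35674
(W + 9600)/(-23345 - 43597) = (-35674 + 9600)/(-23345 - 43597) = -26074/(-66942) = -26074*(-1/66942) = 13037/33471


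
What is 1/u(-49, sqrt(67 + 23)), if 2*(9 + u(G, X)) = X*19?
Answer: 2/1787 + 19*sqrt(10)/5361 ≈ 0.012327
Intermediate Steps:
u(G, X) = -9 + 19*X/2 (u(G, X) = -9 + (X*19)/2 = -9 + (19*X)/2 = -9 + 19*X/2)
1/u(-49, sqrt(67 + 23)) = 1/(-9 + 19*sqrt(67 + 23)/2) = 1/(-9 + 19*sqrt(90)/2) = 1/(-9 + 19*(3*sqrt(10))/2) = 1/(-9 + 57*sqrt(10)/2)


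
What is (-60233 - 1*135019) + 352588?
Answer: 157336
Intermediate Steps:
(-60233 - 1*135019) + 352588 = (-60233 - 135019) + 352588 = -195252 + 352588 = 157336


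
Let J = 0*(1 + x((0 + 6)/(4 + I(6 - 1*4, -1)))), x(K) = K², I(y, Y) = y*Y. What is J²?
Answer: 0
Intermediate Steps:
I(y, Y) = Y*y
J = 0 (J = 0*(1 + ((0 + 6)/(4 - (6 - 1*4)))²) = 0*(1 + (6/(4 - (6 - 4)))²) = 0*(1 + (6/(4 - 1*2))²) = 0*(1 + (6/(4 - 2))²) = 0*(1 + (6/2)²) = 0*(1 + (6*(½))²) = 0*(1 + 3²) = 0*(1 + 9) = 0*10 = 0)
J² = 0² = 0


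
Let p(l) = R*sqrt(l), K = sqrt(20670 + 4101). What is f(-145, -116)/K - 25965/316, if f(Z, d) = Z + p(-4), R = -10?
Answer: -25965/316 - 5*sqrt(24771)*(29 + 4*I)/24771 ≈ -83.089 - 0.12707*I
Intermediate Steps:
K = sqrt(24771) ≈ 157.39
p(l) = -10*sqrt(l)
f(Z, d) = Z - 20*I
f(-145, -116)/K - 25965/316 = (-145 - 20*I)/(sqrt(24771)) - 25965/316 = (-145 - 20*I)*(sqrt(24771)/24771) - 25965*1/316 = sqrt(24771)*(-145 - 20*I)/24771 - 25965/316 = -25965/316 + sqrt(24771)*(-145 - 20*I)/24771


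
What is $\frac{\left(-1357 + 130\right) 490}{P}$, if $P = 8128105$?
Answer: $- \frac{120246}{1625621} \approx -0.073969$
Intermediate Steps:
$\frac{\left(-1357 + 130\right) 490}{P} = \frac{\left(-1357 + 130\right) 490}{8128105} = \left(-1227\right) 490 \cdot \frac{1}{8128105} = \left(-601230\right) \frac{1}{8128105} = - \frac{120246}{1625621}$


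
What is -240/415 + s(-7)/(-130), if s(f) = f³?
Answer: 22229/10790 ≈ 2.0602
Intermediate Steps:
-240/415 + s(-7)/(-130) = -240/415 + (-7)³/(-130) = -240*1/415 - 343*(-1/130) = -48/83 + 343/130 = 22229/10790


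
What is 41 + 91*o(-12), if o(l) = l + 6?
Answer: -505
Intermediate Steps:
o(l) = 6 + l
41 + 91*o(-12) = 41 + 91*(6 - 12) = 41 + 91*(-6) = 41 - 546 = -505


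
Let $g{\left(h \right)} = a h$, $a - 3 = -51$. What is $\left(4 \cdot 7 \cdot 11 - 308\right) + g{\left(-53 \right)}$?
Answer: $2544$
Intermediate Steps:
$a = -48$ ($a = 3 - 51 = -48$)
$g{\left(h \right)} = - 48 h$
$\left(4 \cdot 7 \cdot 11 - 308\right) + g{\left(-53 \right)} = \left(4 \cdot 7 \cdot 11 - 308\right) - -2544 = \left(28 \cdot 11 - 308\right) + 2544 = \left(308 - 308\right) + 2544 = 0 + 2544 = 2544$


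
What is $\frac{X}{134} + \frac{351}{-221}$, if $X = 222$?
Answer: $\frac{78}{1139} \approx 0.068481$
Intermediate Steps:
$\frac{X}{134} + \frac{351}{-221} = \frac{222}{134} + \frac{351}{-221} = 222 \cdot \frac{1}{134} + 351 \left(- \frac{1}{221}\right) = \frac{111}{67} - \frac{27}{17} = \frac{78}{1139}$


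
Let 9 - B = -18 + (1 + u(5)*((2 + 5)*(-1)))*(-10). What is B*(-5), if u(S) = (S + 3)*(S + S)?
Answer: 27815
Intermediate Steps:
u(S) = 2*S*(3 + S) (u(S) = (3 + S)*(2*S) = 2*S*(3 + S))
B = -5563 (B = 9 - (-18 + (1 + (2*5*(3 + 5))*((2 + 5)*(-1)))*(-10)) = 9 - (-18 + (1 + (2*5*8)*(7*(-1)))*(-10)) = 9 - (-18 + (1 + 80*(-7))*(-10)) = 9 - (-18 + (1 - 560)*(-10)) = 9 - (-18 - 559*(-10)) = 9 - (-18 + 5590) = 9 - 1*5572 = 9 - 5572 = -5563)
B*(-5) = -5563*(-5) = 27815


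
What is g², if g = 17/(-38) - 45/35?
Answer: 212521/70756 ≈ 3.0036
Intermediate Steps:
g = -461/266 (g = 17*(-1/38) - 45*1/35 = -17/38 - 9/7 = -461/266 ≈ -1.7331)
g² = (-461/266)² = 212521/70756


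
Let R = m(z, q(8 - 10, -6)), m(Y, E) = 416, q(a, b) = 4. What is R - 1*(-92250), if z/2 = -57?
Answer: 92666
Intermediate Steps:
z = -114 (z = 2*(-57) = -114)
R = 416
R - 1*(-92250) = 416 - 1*(-92250) = 416 + 92250 = 92666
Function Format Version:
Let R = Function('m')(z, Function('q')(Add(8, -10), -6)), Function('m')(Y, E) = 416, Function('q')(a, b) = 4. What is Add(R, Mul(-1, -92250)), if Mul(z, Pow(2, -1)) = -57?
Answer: 92666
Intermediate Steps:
z = -114 (z = Mul(2, -57) = -114)
R = 416
Add(R, Mul(-1, -92250)) = Add(416, Mul(-1, -92250)) = Add(416, 92250) = 92666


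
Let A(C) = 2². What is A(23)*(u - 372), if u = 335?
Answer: -148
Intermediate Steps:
A(C) = 4
A(23)*(u - 372) = 4*(335 - 372) = 4*(-37) = -148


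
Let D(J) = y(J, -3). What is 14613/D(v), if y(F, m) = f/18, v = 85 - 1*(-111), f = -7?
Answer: -263034/7 ≈ -37576.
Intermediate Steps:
v = 196 (v = 85 + 111 = 196)
y(F, m) = -7/18
D(J) = -7/18
14613/D(v) = 14613/(-7/18) = 14613*(-18/7) = -263034/7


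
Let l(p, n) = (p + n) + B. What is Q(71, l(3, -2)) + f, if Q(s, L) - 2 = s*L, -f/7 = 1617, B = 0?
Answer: -11246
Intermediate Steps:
f = -11319 (f = -7*1617 = -11319)
l(p, n) = n + p (l(p, n) = (p + n) + 0 = (n + p) + 0 = n + p)
Q(s, L) = 2 + L*s (Q(s, L) = 2 + s*L = 2 + L*s)
Q(71, l(3, -2)) + f = (2 + (-2 + 3)*71) - 11319 = (2 + 1*71) - 11319 = (2 + 71) - 11319 = 73 - 11319 = -11246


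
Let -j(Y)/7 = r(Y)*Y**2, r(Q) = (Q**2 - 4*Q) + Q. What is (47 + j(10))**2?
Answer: 2396396209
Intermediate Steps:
r(Q) = Q**2 - 3*Q
j(Y) = -7*Y**3*(-3 + Y) (j(Y) = -7*Y*(-3 + Y)*Y**2 = -7*Y**3*(-3 + Y))
(47 + j(10))**2 = (47 + 7*10**3*(3 - 1*10))**2 = (47 + 7*1000*(3 - 10))**2 = (47 + 7*1000*(-7))**2 = (47 - 49000)**2 = (-48953)**2 = 2396396209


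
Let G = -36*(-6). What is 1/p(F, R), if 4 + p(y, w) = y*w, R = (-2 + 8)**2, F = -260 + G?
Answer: -1/1588 ≈ -0.00062972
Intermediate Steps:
G = 216
F = -44 (F = -260 + 216 = -44)
R = 36 (R = 6**2 = 36)
p(y, w) = -4 + w*y (p(y, w) = -4 + y*w = -4 + w*y)
1/p(F, R) = 1/(-4 + 36*(-44)) = 1/(-4 - 1584) = 1/(-1588) = -1/1588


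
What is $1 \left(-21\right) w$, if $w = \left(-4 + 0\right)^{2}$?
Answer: $-336$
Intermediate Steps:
$w = 16$ ($w = \left(-4\right)^{2} = 16$)
$1 \left(-21\right) w = 1 \left(-21\right) 16 = \left(-21\right) 16 = -336$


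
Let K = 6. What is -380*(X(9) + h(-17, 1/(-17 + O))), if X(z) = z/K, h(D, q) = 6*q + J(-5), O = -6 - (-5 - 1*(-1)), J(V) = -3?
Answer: 690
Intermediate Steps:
O = -2 (O = -6 - (-5 + 1) = -6 - 1*(-4) = -6 + 4 = -2)
h(D, q) = -3 + 6*q (h(D, q) = 6*q - 3 = -3 + 6*q)
X(z) = z/6
-380*(X(9) + h(-17, 1/(-17 + O))) = -380*((⅙)*9 + (-3 + 6/(-17 - 2))) = -380*(3/2 + (-3 + 6/(-19))) = -380*(3/2 + (-3 + 6*(-1/19))) = -380*(3/2 + (-3 - 6/19)) = -380*(3/2 - 63/19) = -380*(-69/38) = 690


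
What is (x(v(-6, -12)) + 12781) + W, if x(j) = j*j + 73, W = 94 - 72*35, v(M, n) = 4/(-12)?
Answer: 93853/9 ≈ 10428.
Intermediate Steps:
v(M, n) = -⅓ (v(M, n) = 4*(-1/12) = -⅓)
W = -2426 (W = 94 - 2520 = -2426)
x(j) = 73 + j² (x(j) = j² + 73 = 73 + j²)
(x(v(-6, -12)) + 12781) + W = ((73 + (-⅓)²) + 12781) - 2426 = ((73 + ⅑) + 12781) - 2426 = (658/9 + 12781) - 2426 = 115687/9 - 2426 = 93853/9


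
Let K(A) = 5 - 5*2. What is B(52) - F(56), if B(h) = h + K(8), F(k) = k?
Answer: -9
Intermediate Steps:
K(A) = -5 (K(A) = 5 - 10 = -5)
B(h) = -5 + h (B(h) = h - 5 = -5 + h)
B(52) - F(56) = (-5 + 52) - 1*56 = 47 - 56 = -9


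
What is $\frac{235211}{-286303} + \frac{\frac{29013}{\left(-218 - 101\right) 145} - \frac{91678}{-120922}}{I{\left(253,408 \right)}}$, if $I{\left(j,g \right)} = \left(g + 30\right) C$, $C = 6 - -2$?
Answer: $- \frac{144050908965237904}{175349295293109135} \approx -0.82151$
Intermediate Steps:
$C = 8$ ($C = 6 + 2 = 8$)
$I{\left(j,g \right)} = 240 + 8 g$ ($I{\left(j,g \right)} = \left(g + 30\right) 8 = \left(30 + g\right) 8 = 240 + 8 g$)
$\frac{235211}{-286303} + \frac{\frac{29013}{\left(-218 - 101\right) 145} - \frac{91678}{-120922}}{I{\left(253,408 \right)}} = \frac{235211}{-286303} + \frac{\frac{29013}{\left(-218 - 101\right) 145} - \frac{91678}{-120922}}{240 + 8 \cdot 408} = 235211 \left(- \frac{1}{286303}\right) + \frac{\frac{29013}{\left(-319\right) 145} - - \frac{45839}{60461}}{240 + 3264} = - \frac{235211}{286303} + \frac{\frac{29013}{-46255} + \frac{45839}{60461}}{3504} = - \frac{235211}{286303} + \left(29013 \left(- \frac{1}{46255}\right) + \frac{45839}{60461}\right) \frac{1}{3504} = - \frac{235211}{286303} + \left(- \frac{29013}{46255} + \frac{45839}{60461}\right) \frac{1}{3504} = - \frac{235211}{286303} + \frac{366127952}{2796623555} \cdot \frac{1}{3504} = - \frac{235211}{286303} + \frac{22882997}{612460558545} = - \frac{144050908965237904}{175349295293109135}$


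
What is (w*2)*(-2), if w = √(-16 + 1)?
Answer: -4*I*√15 ≈ -15.492*I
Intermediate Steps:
w = I*√15 (w = √(-15) = I*√15 ≈ 3.873*I)
(w*2)*(-2) = ((I*√15)*2)*(-2) = (2*I*√15)*(-2) = -4*I*√15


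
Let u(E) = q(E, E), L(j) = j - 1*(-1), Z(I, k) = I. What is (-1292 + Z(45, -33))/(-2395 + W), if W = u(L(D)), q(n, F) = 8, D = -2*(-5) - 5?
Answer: 1247/2387 ≈ 0.52241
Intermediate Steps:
D = 5 (D = 10 - 5 = 5)
L(j) = 1 + j (L(j) = j + 1 = 1 + j)
u(E) = 8
W = 8
(-1292 + Z(45, -33))/(-2395 + W) = (-1292 + 45)/(-2395 + 8) = -1247/(-2387) = -1247*(-1/2387) = 1247/2387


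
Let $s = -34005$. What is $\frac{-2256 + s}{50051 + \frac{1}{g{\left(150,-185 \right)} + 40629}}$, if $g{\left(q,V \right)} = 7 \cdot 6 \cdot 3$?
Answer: $- \frac{18706545}{25820614} \approx -0.72448$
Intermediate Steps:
$g{\left(q,V \right)} = 126$ ($g{\left(q,V \right)} = 42 \cdot 3 = 126$)
$\frac{-2256 + s}{50051 + \frac{1}{g{\left(150,-185 \right)} + 40629}} = \frac{-2256 - 34005}{50051 + \frac{1}{126 + 40629}} = - \frac{36261}{50051 + \frac{1}{40755}} = - \frac{36261}{\frac{2039828506}{40755}} = \left(-36261\right) \frac{40755}{2039828506} = - \frac{18706545}{25820614}$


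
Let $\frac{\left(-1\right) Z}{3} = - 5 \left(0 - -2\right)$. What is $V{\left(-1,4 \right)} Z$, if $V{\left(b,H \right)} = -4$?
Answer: $-120$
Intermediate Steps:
$Z = 30$ ($Z = - 3 \left(- 5 \left(0 - -2\right)\right) = - 3 \left(- 5 \left(0 + 2\right)\right) = - 3 \left(\left(-5\right) 2\right) = \left(-3\right) \left(-10\right) = 30$)
$V{\left(-1,4 \right)} Z = \left(-4\right) 30 = -120$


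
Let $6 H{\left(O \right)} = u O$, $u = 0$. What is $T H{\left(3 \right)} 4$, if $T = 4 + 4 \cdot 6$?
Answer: $0$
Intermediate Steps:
$H{\left(O \right)} = 0$ ($H{\left(O \right)} = \frac{0 O}{6} = \frac{1}{6} \cdot 0 = 0$)
$T = 28$ ($T = 4 + 24 = 28$)
$T H{\left(3 \right)} 4 = 28 \cdot 0 \cdot 4 = 0 \cdot 4 = 0$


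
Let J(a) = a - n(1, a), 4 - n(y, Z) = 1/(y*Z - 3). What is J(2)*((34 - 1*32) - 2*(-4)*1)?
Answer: -30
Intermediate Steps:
n(y, Z) = 4 - 1/(-3 + Z*y) (n(y, Z) = 4 - 1/(y*Z - 3) = 4 - 1/(Z*y - 3) = 4 - 1/(-3 + Z*y))
J(a) = a - (-13 + 4*a)/(-3 + a) (J(a) = a - (-13 + 4*a*1)/(-3 + a*1) = a - (-13 + 4*a)/(-3 + a))
J(2)*((34 - 1*32) - 2*(-4)*1) = ((13 + 2² - 7*2)/(-3 + 2))*((34 - 1*32) - 2*(-4)*1) = ((13 + 4 - 14)/(-1))*((34 - 32) + 8*1) = (-1*3)*(2 + 8) = -3*10 = -30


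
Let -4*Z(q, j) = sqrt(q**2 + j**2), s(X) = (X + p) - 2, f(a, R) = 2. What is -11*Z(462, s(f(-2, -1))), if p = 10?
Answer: 11*sqrt(53386)/2 ≈ 1270.8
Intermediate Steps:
s(X) = 8 + X (s(X) = (X + 10) - 2 = (10 + X) - 2 = 8 + X)
Z(q, j) = -sqrt(j**2 + q**2)/4 (Z(q, j) = -sqrt(q**2 + j**2)/4 = -sqrt(j**2 + q**2)/4)
-11*Z(462, s(f(-2, -1))) = -(-11)*sqrt((8 + 2)**2 + 462**2)/4 = -(-11)*sqrt(10**2 + 213444)/4 = -(-11)*sqrt(100 + 213444)/4 = -(-11)*sqrt(213544)/4 = -(-11)*2*sqrt(53386)/4 = -(-11)*sqrt(53386)/2 = 11*sqrt(53386)/2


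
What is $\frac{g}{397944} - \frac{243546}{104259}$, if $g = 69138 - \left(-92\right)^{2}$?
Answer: $- \frac{15098643143}{6914873916} \approx -2.1835$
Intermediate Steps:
$g = 60674$ ($g = 69138 - 8464 = 60674$)
$\frac{g}{397944} - \frac{243546}{104259} = \frac{60674}{397944} - \frac{243546}{104259} = 60674 \cdot \frac{1}{397944} - \frac{81182}{34753} = \frac{30337}{198972} - \frac{81182}{34753} = - \frac{15098643143}{6914873916}$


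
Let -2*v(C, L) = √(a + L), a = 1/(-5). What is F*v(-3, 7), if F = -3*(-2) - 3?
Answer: -3*√170/10 ≈ -3.9115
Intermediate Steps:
a = -⅕ ≈ -0.20000
v(C, L) = -√(-⅕ + L)/2
F = 3 (F = 6 - 3 = 3)
F*v(-3, 7) = 3*(-√(-5 + 25*7)/10) = 3*(-√(-5 + 175)/10) = 3*(-√170/10) = -3*√170/10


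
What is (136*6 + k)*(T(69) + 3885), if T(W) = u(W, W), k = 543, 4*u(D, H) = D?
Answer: 21212631/4 ≈ 5.3032e+6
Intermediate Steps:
u(D, H) = D/4
T(W) = W/4
(136*6 + k)*(T(69) + 3885) = (136*6 + 543)*((¼)*69 + 3885) = (816 + 543)*(69/4 + 3885) = 1359*(15609/4) = 21212631/4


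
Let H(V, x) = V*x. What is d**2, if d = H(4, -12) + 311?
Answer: 69169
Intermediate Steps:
d = 263 (d = 4*(-12) + 311 = -48 + 311 = 263)
d**2 = 263**2 = 69169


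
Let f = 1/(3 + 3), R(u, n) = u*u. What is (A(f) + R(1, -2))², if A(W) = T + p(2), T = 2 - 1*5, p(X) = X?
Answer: 0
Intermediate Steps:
T = -3 (T = 2 - 5 = -3)
R(u, n) = u²
f = ⅙ (f = 1/6 = ⅙ ≈ 0.16667)
A(W) = -1 (A(W) = -3 + 2 = -1)
(A(f) + R(1, -2))² = (-1 + 1²)² = (-1 + 1)² = 0² = 0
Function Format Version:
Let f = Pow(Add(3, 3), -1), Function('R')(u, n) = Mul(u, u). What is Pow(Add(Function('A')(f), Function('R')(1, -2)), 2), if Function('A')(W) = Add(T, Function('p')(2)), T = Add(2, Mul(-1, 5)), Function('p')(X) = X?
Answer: 0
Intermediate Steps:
T = -3 (T = Add(2, -5) = -3)
Function('R')(u, n) = Pow(u, 2)
f = Rational(1, 6) (f = Pow(6, -1) = Rational(1, 6) ≈ 0.16667)
Function('A')(W) = -1 (Function('A')(W) = Add(-3, 2) = -1)
Pow(Add(Function('A')(f), Function('R')(1, -2)), 2) = Pow(Add(-1, Pow(1, 2)), 2) = Pow(Add(-1, 1), 2) = Pow(0, 2) = 0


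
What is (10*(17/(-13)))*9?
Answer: -1530/13 ≈ -117.69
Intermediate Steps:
(10*(17/(-13)))*9 = (10*(17*(-1/13)))*9 = (10*(-17/13))*9 = -170/13*9 = -1530/13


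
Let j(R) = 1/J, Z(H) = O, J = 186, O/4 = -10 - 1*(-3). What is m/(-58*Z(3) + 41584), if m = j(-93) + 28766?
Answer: 486407/730608 ≈ 0.66576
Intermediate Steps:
O = -28 (O = 4*(-10 - 1*(-3)) = 4*(-10 + 3) = 4*(-7) = -28)
Z(H) = -28
j(R) = 1/186
m = 5350477/186 (m = 1/186 + 28766 = 5350477/186 ≈ 28766.)
m/(-58*Z(3) + 41584) = 5350477/(186*(-58*(-28) + 41584)) = 5350477/(186*(1624 + 41584)) = (5350477/186)/43208 = (5350477/186)*(1/43208) = 486407/730608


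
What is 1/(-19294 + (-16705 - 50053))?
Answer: -1/86052 ≈ -1.1621e-5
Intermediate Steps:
1/(-19294 + (-16705 - 50053)) = 1/(-19294 - 66758) = 1/(-86052) = -1/86052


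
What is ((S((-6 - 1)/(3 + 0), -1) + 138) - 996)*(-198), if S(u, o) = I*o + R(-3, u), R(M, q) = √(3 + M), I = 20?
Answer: 173844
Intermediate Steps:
S(u, o) = 20*o (S(u, o) = 20*o + √(3 - 3) = 20*o + √0 = 20*o + 0 = 20*o)
((S((-6 - 1)/(3 + 0), -1) + 138) - 996)*(-198) = ((20*(-1) + 138) - 996)*(-198) = ((-20 + 138) - 996)*(-198) = (118 - 996)*(-198) = -878*(-198) = 173844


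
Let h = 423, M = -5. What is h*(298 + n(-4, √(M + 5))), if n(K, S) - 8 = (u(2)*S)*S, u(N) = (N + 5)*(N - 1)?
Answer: 129438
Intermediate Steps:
u(N) = (-1 + N)*(5 + N) (u(N) = (5 + N)*(-1 + N) = (-1 + N)*(5 + N))
n(K, S) = 8 + 7*S² (n(K, S) = 8 + ((-5 + 2² + 4*2)*S)*S = 8 + ((-5 + 4 + 8)*S)*S = 8 + (7*S)*S = 8 + 7*S²)
h*(298 + n(-4, √(M + 5))) = 423*(298 + (8 + 7*(√(-5 + 5))²)) = 423*(298 + (8 + 7*(√0)²)) = 423*(298 + (8 + 7*0²)) = 423*(298 + (8 + 7*0)) = 423*(298 + (8 + 0)) = 423*(298 + 8) = 423*306 = 129438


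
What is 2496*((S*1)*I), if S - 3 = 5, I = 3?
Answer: 59904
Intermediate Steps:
S = 8 (S = 3 + 5 = 8)
2496*((S*1)*I) = 2496*((8*1)*3) = 2496*(8*3) = 2496*24 = 59904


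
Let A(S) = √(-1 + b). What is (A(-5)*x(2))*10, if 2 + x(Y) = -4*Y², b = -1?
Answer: -180*I*√2 ≈ -254.56*I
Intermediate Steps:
A(S) = I*√2 (A(S) = √(-1 - 1) = √(-2) = I*√2)
x(Y) = -2 - 4*Y²
(A(-5)*x(2))*10 = ((I*√2)*(-2 - 4*2²))*10 = ((I*√2)*(-2 - 4*4))*10 = ((I*√2)*(-2 - 16))*10 = ((I*√2)*(-18))*10 = -18*I*√2*10 = -180*I*√2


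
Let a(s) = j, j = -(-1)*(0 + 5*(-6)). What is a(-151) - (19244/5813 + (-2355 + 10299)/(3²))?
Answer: -15973726/17439 ≈ -915.98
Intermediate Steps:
j = -30 (j = -(-1)*(0 - 30) = -(-1)*(-30) = -1*30 = -30)
a(s) = -30
a(-151) - (19244/5813 + (-2355 + 10299)/(3²)) = -30 - (19244/5813 + (-2355 + 10299)/(3²)) = -30 - (19244*(1/5813) + 7944/9) = -30 - (19244/5813 + 7944*(⅑)) = -30 - (19244/5813 + 2648/3) = -30 - 1*15450556/17439 = -30 - 15450556/17439 = -15973726/17439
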